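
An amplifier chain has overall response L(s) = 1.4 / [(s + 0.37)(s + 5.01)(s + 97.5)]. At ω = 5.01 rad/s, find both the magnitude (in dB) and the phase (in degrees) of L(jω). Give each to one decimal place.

|L| = -67.9 dB, ∠L = -133.7°

|j5.01 + 0.37| = √(5.01² + 0.37²) = 5.024
|j5.01 + 5.01| = √(5.01² + 5.01²) = 7.085
|j5.01 + 97.5| = √(5.01² + 97.5²) = 97.63
|L(j5.01)| = 1.4 / (5.024 × 7.085 × 97.63) = 0.00040288
20 log₁₀(0.00040288) = -67.90 dB
∠(j5.01 + 0.37) = arctan(5.01/0.37) = 85.78°
∠(j5.01 + 5.01) = arctan(5.01/5.01) = 45.00°
∠(j5.01 + 97.5) = arctan(5.01/97.5) = 2.94°
∠L(j5.01) = − (85.78° + 45.00° + 2.94°) = -133.72°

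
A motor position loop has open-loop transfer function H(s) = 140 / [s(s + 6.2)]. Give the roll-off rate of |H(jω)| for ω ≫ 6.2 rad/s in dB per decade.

With 0 zeros and 2 poles, the high-frequency asymptotic slope is 20 × (0 − 2) = -40 dB/decade.

-40 dB/decade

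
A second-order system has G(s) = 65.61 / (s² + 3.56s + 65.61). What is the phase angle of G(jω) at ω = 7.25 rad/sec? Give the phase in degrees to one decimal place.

-63.2°

∠[(j7.25)² + 3.56(j7.25) + 65.61] = ∠[13.047 + j25.81] = 63.18°
∠G(j7.25) = −63.18° = -63.18°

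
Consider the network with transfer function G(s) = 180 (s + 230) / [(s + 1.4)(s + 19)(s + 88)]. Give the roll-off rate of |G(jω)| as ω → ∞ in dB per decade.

With 1 zero and 3 poles, the high-frequency asymptotic slope is 20 × (1 − 3) = -40 dB/decade.

-40 dB/decade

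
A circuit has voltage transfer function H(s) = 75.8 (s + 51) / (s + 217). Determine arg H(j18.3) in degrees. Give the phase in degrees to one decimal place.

14.9°

∠(j18.3 + 51) = arctan(18.3/51) = 19.74°
∠(j18.3 + 217) = arctan(18.3/217) = 4.82°
∠H(j18.3) = 19.74° − 4.82° = 14.92°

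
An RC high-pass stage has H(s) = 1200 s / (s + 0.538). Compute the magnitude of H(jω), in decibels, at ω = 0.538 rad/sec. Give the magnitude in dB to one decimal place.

58.6 dB

|j0.538| = 0.538
|j0.538 + 0.538| = √(0.538² + 0.538²) = 0.7608
|H(j0.538)| = 1200 × 0.538 / 0.7608 = 848.53
20 log₁₀(848.53) = 58.57 dB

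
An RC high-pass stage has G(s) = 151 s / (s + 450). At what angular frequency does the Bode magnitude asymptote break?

450 rad s⁻¹

The single real pole at s = −450 gives a corner at ω = 450 rad s⁻¹.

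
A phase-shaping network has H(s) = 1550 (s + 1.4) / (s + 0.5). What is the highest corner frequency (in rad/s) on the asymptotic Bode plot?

1.4 rad/s

Break frequencies occur at each pole and zero magnitude: 0.5 rad/s, 1.4 rad/s.
The highest is 1.4 rad/s.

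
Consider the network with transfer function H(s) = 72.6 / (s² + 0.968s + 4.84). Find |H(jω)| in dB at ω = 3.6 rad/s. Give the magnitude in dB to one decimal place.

|(j3.6)² + 0.968(j3.6) + 4.84| = |-8.12 + j3.4848| = 8.836
|H(j3.6)| = 72.6 / 8.836 = 8.2162
20 log₁₀(8.2162) = 18.29 dB

18.3 dB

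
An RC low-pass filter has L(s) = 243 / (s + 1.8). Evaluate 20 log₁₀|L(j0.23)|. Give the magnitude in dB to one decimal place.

|j0.23 + 1.8| = √(0.23² + 1.8²) = 1.815
|L(j0.23)| = 243 / 1.815 = 133.91
20 log₁₀(133.91) = 42.54 dB

42.5 dB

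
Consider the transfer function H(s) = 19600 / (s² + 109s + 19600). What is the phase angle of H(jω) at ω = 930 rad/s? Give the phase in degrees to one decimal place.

∠[(j930)² + 109(j930) + 19600] = ∠[-8.453e+05 + j1.0137e+05] = 173.16°
∠H(j930) = −173.16° = -173.16°

-173.2 deg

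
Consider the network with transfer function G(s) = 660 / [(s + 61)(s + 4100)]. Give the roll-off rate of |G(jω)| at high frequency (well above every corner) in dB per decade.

-40 dB/decade

With 0 zeros and 2 poles, the high-frequency asymptotic slope is 20 × (0 − 2) = -40 dB/decade.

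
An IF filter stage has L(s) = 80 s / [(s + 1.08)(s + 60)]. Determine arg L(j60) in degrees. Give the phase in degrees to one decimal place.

-44.0 deg

∠(j60) = 90.00°
∠(j60 + 1.08) = arctan(60/1.08) = 88.97°
∠(j60 + 60) = arctan(60/60) = 45.00°
∠L(j60) = 90.00° − (88.97° + 45.00°) = -43.97°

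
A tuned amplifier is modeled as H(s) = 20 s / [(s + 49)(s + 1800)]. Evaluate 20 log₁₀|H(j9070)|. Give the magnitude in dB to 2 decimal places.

|j9070| = 9070
|j9070 + 49| = √(9070² + 49²) = 9070
|j9070 + 1800| = √(9070² + 1800²) = 9247
|H(j9070)| = 20 × 9070 / (9070 × 9247) = 0.0021629
20 log₁₀(0.0021629) = -53.299 dB

-53.30 dB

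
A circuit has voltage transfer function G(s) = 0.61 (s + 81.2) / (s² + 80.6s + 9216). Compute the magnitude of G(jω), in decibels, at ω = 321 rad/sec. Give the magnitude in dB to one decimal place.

-53.7 dB

|j321 + 81.2| = √(321² + 81.2²) = 331.1
|(j321)² + 80.6(j321) + 9216| = |-93825 + j25873| = 9.733e+04
|G(j321)| = 0.61 × 331.1 / 9.733e+04 = 0.0020753
20 log₁₀(0.0020753) = -53.66 dB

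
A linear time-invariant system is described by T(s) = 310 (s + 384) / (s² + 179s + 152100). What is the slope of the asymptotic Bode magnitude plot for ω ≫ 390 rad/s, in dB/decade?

-20 dB/decade

With 1 zero and 2 poles, the high-frequency asymptotic slope is 20 × (1 − 2) = -20 dB/decade.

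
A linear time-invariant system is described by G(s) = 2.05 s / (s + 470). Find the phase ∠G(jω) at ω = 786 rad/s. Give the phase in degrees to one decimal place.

∠(j786) = 90.00°
∠(j786 + 470) = arctan(786/470) = 59.12°
∠G(j786) = 90.00° − 59.12° = 30.88°

30.9°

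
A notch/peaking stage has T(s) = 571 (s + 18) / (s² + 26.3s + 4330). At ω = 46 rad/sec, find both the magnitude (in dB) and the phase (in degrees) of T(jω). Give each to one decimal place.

|T| = 21.0 dB, ∠T = 40.0°

|j46 + 18| = √(46² + 18²) = 49.4
|(j46)² + 26.3(j46) + 4330| = |2214 + j1209.8| = 2523
|T(j46)| = 571 × 49.4 / 2523 = 11.179
20 log₁₀(11.179) = 20.97 dB
∠(j46 + 18) = arctan(46/18) = 68.63°
∠[(j46)² + 26.3(j46) + 4330] = ∠[2214 + j1209.8] = 28.65°
∠T(j46) = 68.63° − 28.65° = 39.98°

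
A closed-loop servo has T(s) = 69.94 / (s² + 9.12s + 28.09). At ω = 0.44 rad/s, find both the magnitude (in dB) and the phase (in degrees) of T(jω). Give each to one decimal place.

|T| = 7.9 dB, ∠T = -8.2°

|(j0.44)² + 9.12(j0.44) + 28.09| = |27.896 + j4.0128| = 28.18
|T(j0.44)| = 69.94 / 28.18 = 2.4816
20 log₁₀(2.4816) = 7.89 dB
∠[(j0.44)² + 9.12(j0.44) + 28.09] = ∠[27.896 + j4.0128] = 8.19°
∠T(j0.44) = −8.19° = -8.19°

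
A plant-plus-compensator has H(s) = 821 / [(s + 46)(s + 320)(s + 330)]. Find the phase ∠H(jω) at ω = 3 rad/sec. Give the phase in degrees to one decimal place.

∠(j3 + 46) = arctan(3/46) = 3.73°
∠(j3 + 320) = arctan(3/320) = 0.54°
∠(j3 + 330) = arctan(3/330) = 0.52°
∠H(j3) = − (3.73° + 0.54° + 0.52°) = -4.79°

-4.8 deg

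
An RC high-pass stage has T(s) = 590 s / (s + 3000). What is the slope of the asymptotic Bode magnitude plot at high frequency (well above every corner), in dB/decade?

0 dB/decade

With 1 zero and 1 pole, the high-frequency asymptotic slope is 20 × (1 − 1) = 0 dB/decade.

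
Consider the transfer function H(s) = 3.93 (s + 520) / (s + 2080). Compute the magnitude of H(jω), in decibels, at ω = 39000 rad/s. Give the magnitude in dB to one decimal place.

|j39000 + 520| = √(39000² + 520²) = 3.9e+04
|j39000 + 2080| = √(39000² + 2080²) = 3.906e+04
|H(j39000)| = 3.93 × 3.9e+04 / 3.906e+04 = 3.9248
20 log₁₀(3.9248) = 11.88 dB

11.9 dB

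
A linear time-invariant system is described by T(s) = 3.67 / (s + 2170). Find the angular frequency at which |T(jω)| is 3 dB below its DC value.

2170 rad/sec

For a single-pole low-pass, the −3 dB point is at the pole: ω = 2170 rad/sec.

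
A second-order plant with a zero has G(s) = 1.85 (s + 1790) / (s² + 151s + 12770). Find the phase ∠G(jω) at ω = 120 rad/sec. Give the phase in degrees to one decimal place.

∠(j120 + 1790) = arctan(120/1790) = 3.84°
∠[(j120)² + 151(j120) + 12770] = ∠[-1630 + j18120] = 95.14°
∠G(j120) = 3.84° − 95.14° = -91.30°

-91.3°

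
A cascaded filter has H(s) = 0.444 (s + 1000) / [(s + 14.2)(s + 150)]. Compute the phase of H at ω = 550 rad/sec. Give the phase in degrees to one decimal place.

∠(j550 + 1000) = arctan(550/1000) = 28.81°
∠(j550 + 14.2) = arctan(550/14.2) = 88.52°
∠(j550 + 150) = arctan(550/150) = 74.74°
∠H(j550) = 28.81° − (88.52° + 74.74°) = -134.46°

-134.5 deg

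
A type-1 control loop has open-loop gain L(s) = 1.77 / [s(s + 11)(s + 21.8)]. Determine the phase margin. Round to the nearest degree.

Gain crossover: |L(jω)| = 1 at ω ≈ 0.00738 rad/sec.
∠L(j0.00738) = −90° − arctan(0.00738/11) − arctan(0.00738/21.8) ≈ -90.06°
PM = 180° + (-90.06°) = 89.94°

90°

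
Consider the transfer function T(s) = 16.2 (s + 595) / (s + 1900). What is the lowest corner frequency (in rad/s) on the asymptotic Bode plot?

Break frequencies occur at each pole and zero magnitude: 595 rad/s, 1900 rad/s.
The lowest is 595 rad/s.

595 rad/s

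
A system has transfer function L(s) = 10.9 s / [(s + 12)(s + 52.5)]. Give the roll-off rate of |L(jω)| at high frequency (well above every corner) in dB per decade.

With 1 zero and 2 poles, the high-frequency asymptotic slope is 20 × (1 − 2) = -20 dB/decade.

-20 dB/decade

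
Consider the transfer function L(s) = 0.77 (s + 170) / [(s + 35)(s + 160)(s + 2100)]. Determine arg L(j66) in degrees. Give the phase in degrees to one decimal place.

∠(j66 + 170) = arctan(66/170) = 21.22°
∠(j66 + 35) = arctan(66/35) = 62.06°
∠(j66 + 160) = arctan(66/160) = 22.42°
∠(j66 + 2100) = arctan(66/2100) = 1.80°
∠L(j66) = 21.22° − (62.06° + 22.42° + 1.80°) = -65.06°

-65.1°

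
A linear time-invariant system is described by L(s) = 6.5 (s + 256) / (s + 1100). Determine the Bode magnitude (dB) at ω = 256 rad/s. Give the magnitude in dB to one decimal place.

6.4 dB

|j256 + 256| = √(256² + 256²) = 362
|j256 + 1100| = √(256² + 1100²) = 1129
|L(j256)| = 6.5 × 362 / 1129 = 2.0836
20 log₁₀(2.0836) = 6.38 dB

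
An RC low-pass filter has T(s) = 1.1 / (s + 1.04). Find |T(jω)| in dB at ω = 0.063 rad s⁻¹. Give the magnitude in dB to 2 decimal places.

0.47 dB

|j0.063 + 1.04| = √(0.063² + 1.04²) = 1.042
|T(j0.063)| = 1.1 / 1.042 = 1.0558
20 log₁₀(1.0558) = 0.471 dB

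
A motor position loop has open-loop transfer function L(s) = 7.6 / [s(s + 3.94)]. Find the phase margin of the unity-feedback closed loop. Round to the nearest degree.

Gain crossover: |L(jω)| = 1 at ω ≈ 1.76 rad s⁻¹.
∠L(j1.76) = −90° − arctan(1.76/3.94) ≈ -114.08°
PM = 180° + (-114.08°) = 65.92°

66°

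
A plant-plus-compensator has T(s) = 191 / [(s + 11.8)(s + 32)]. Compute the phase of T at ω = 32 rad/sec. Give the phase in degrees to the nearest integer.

-115 deg

∠(j32 + 11.8) = arctan(32/11.8) = 69.76°
∠(j32 + 32) = arctan(32/32) = 45.00°
∠T(j32) = − (69.76° + 45.00°) = -114.76°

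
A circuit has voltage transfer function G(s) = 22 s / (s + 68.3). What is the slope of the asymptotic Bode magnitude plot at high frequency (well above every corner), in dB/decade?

With 1 zero and 1 pole, the high-frequency asymptotic slope is 20 × (1 − 1) = 0 dB/decade.

0 dB/decade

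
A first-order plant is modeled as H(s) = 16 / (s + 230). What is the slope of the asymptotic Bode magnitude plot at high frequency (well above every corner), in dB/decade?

-20 dB/decade

With 0 zeros and 1 pole, the high-frequency asymptotic slope is 20 × (0 − 1) = -20 dB/decade.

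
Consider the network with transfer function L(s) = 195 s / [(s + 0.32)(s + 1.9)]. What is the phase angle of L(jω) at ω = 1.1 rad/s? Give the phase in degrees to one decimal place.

∠(j1.1) = 90.00°
∠(j1.1 + 0.32) = arctan(1.1/0.32) = 73.78°
∠(j1.1 + 1.9) = arctan(1.1/1.9) = 30.07°
∠L(j1.1) = 90.00° − (73.78° + 30.07°) = -13.85°

-13.8 deg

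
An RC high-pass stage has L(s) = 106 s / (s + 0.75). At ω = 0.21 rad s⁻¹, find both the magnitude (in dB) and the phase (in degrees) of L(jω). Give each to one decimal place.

|j0.21| = 0.21
|j0.21 + 0.75| = √(0.21² + 0.75²) = 0.7788
|L(j0.21)| = 106 × 0.21 / 0.7788 = 28.581
20 log₁₀(28.581) = 29.12 dB
∠(j0.21) = 90.00°
∠(j0.21 + 0.75) = arctan(0.21/0.75) = 15.64°
∠L(j0.21) = 90.00° − 15.64° = 74.36°

|L| = 29.1 dB, ∠L = 74.4°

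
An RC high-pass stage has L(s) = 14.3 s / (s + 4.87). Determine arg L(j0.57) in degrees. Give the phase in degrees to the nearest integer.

83°

∠(j0.57) = 90.00°
∠(j0.57 + 4.87) = arctan(0.57/4.87) = 6.68°
∠L(j0.57) = 90.00° − 6.68° = 83.32°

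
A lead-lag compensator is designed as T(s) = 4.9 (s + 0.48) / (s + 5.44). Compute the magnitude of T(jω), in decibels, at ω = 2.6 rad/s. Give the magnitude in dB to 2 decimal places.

6.64 dB

|j2.6 + 0.48| = √(2.6² + 0.48²) = 2.644
|j2.6 + 5.44| = √(2.6² + 5.44²) = 6.029
|T(j2.6)| = 4.9 × 2.644 / 6.029 = 2.1487
20 log₁₀(2.1487) = 6.643 dB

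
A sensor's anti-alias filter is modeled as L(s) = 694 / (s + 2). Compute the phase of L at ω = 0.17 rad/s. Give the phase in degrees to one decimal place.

-4.9 deg

∠(j0.17 + 2) = arctan(0.17/2) = 4.86°
∠L(j0.17) = −4.86° = -4.86°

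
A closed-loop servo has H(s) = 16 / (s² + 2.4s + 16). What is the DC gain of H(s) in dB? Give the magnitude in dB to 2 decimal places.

H(0) = 16 / 16 = 1
20 log₁₀(1) = 0.000 dB

0.00 dB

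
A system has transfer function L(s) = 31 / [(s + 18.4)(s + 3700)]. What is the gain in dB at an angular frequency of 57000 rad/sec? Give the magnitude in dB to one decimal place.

|j57000 + 18.4| = √(57000² + 18.4²) = 5.7e+04
|j57000 + 3700| = √(57000² + 3700²) = 5.712e+04
|L(j57000)| = 31 / (5.7e+04 × 5.712e+04) = 9.5214e-09
20 log₁₀(9.5214e-09) = -160.43 dB

-160.4 dB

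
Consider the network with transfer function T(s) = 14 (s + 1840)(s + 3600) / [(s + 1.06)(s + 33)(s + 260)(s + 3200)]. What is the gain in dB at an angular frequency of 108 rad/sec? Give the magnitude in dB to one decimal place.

-41.5 dB

|j108 + 1840| = √(108² + 1840²) = 1843
|j108 + 3600| = √(108² + 3600²) = 3602
|j108 + 1.06| = √(108² + 1.06²) = 108
|j108 + 33| = √(108² + 33²) = 112.9
|j108 + 260| = √(108² + 260²) = 281.5
|j108 + 3200| = √(108² + 3200²) = 3202
|T(j108)| = 14 × 1843 × 3602 / (108 × 112.9 × 281.5 × 3202) = 0.0084529
20 log₁₀(0.0084529) = -41.46 dB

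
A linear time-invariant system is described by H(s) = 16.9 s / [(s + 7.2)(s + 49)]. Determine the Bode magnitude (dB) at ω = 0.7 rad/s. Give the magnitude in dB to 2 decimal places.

-29.53 dB

|j0.7| = 0.7
|j0.7 + 7.2| = √(0.7² + 7.2²) = 7.234
|j0.7 + 49| = √(0.7² + 49²) = 49
|H(j0.7)| = 16.9 × 0.7 / (7.234 × 49) = 0.033371
20 log₁₀(0.033371) = -29.533 dB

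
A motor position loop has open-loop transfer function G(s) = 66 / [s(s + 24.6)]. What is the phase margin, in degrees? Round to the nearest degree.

Gain crossover: |G(jω)| = 1 at ω ≈ 2.67 rad/s.
∠G(j2.67) = −90° − arctan(2.67/24.6) ≈ -96.19°
PM = 180° + (-96.19°) = 83.81°

84°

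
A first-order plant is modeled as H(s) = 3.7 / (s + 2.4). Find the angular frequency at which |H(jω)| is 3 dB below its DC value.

For a single-pole low-pass, the −3 dB point is at the pole: ω = 2.4 rad/sec.

2.4 rad/sec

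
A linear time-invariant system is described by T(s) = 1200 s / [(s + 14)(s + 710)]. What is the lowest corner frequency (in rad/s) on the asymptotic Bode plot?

Break frequencies occur at each pole and zero magnitude: 14 rad/s, 710 rad/s.
The lowest is 14 rad/s.

14 rad/s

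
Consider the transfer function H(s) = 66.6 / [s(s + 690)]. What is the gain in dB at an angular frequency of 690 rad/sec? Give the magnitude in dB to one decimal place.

-80.1 dB

|j690 + 690| = √(690² + 690²) = 975.8
|j690| = 690
|H(j690)| = 66.6 / (975.8 × 690) = 9.8915e-05
20 log₁₀(9.8915e-05) = -80.09 dB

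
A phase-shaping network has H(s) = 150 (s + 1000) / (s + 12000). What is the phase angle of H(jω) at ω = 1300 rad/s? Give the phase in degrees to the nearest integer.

46°

∠(j1300 + 1000) = arctan(1300/1000) = 52.43°
∠(j1300 + 12000) = arctan(1300/12000) = 6.18°
∠H(j1300) = 52.43° − 6.18° = 46.25°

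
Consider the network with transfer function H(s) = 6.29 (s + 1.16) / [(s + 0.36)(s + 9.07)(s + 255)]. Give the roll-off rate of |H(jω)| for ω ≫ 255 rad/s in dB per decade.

With 1 zero and 3 poles, the high-frequency asymptotic slope is 20 × (1 − 3) = -40 dB/decade.

-40 dB/decade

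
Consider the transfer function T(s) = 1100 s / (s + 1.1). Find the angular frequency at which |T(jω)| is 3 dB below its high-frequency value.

1.1 rad s⁻¹

For a single-pole high-pass, the −3 dB point is at the pole: ω = 1.1 rad s⁻¹.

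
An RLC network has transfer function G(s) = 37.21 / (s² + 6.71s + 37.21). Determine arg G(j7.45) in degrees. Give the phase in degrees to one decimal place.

-110.1°

∠[(j7.45)² + 6.71(j7.45) + 37.21] = ∠[-18.293 + j49.989] = 110.10°
∠G(j7.45) = −110.10° = -110.10°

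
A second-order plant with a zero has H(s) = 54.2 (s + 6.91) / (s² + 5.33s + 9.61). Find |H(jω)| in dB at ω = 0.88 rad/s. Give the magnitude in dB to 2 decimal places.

31.54 dB

|j0.88 + 6.91| = √(0.88² + 6.91²) = 6.966
|(j0.88)² + 5.33(j0.88) + 9.61| = |8.8356 + j4.6904| = 10
|H(j0.88)| = 54.2 × 6.966 / 10 = 37.742
20 log₁₀(37.742) = 31.536 dB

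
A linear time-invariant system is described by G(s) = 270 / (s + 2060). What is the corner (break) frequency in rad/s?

The single real pole at s = −2060 gives a corner at ω = 2060 rad/s.

2060 rad/s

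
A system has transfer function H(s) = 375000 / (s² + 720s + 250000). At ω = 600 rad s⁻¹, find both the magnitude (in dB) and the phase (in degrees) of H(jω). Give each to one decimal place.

|H| = -1.5 dB, ∠H = -104.3°

|(j600)² + 720(j600) + 250000| = |-1.1e+05 + j4.32e+05| = 4.458e+05
|H(j600)| = 375000 / 4.458e+05 = 0.84121
20 log₁₀(0.84121) = -1.50 dB
∠[(j600)² + 720(j600) + 250000] = ∠[-1.1e+05 + j4.32e+05] = 104.29°
∠H(j600) = −104.29° = -104.29°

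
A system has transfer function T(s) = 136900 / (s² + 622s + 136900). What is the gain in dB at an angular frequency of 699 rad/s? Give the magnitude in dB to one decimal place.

-12.2 dB

|(j699)² + 622(j699) + 136900| = |-3.517e+05 + j4.3478e+05| = 5.592e+05
|T(j699)| = 136900 / 5.592e+05 = 0.24481
20 log₁₀(0.24481) = -12.22 dB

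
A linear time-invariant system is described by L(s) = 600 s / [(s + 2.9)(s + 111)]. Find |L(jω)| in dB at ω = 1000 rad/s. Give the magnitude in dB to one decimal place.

-4.5 dB

|j1000| = 1000
|j1000 + 2.9| = √(1000² + 2.9²) = 1000
|j1000 + 111| = √(1000² + 111²) = 1006
|L(j1000)| = 600 × 1000 / (1000 × 1006) = 0.59634
20 log₁₀(0.59634) = -4.49 dB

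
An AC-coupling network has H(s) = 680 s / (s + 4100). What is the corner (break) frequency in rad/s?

4100 rad/s

The single real pole at s = −4100 gives a corner at ω = 4100 rad/s.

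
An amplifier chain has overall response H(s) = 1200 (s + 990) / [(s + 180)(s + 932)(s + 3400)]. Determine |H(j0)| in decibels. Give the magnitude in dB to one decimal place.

-53.6 dB

H(0) = 1200 × 990 / (180 × 932 × 3400) = 0.0020828
20 log₁₀(0.0020828) = -53.63 dB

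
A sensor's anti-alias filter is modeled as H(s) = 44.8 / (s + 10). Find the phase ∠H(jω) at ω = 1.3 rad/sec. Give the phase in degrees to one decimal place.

∠(j1.3 + 10) = arctan(1.3/10) = 7.41°
∠H(j1.3) = −7.41° = -7.41°

-7.4°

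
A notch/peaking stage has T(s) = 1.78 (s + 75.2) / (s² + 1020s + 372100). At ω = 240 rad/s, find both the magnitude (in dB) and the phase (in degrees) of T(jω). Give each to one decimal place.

|j240 + 75.2| = √(240² + 75.2²) = 251.5
|(j240)² + 1020(j240) + 372100| = |3.145e+05 + j2.448e+05| = 3.985e+05
|T(j240)| = 1.78 × 251.5 / 3.985e+05 = 0.0011233
20 log₁₀(0.0011233) = -58.99 dB
∠(j240 + 75.2) = arctan(240/75.2) = 72.60°
∠[(j240)² + 1020(j240) + 372100] = ∠[3.145e+05 + j2.448e+05] = 37.90°
∠T(j240) = 72.60° − 37.90° = 34.71°

|T| = -59.0 dB, ∠T = 34.7°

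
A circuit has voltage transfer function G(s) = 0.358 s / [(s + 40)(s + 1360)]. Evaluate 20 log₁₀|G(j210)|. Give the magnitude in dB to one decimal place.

-71.9 dB

|j210| = 210
|j210 + 40| = √(210² + 40²) = 213.8
|j210 + 1360| = √(210² + 1360²) = 1376
|G(j210)| = 0.358 × 210 / (213.8 × 1376) = 0.00025556
20 log₁₀(0.00025556) = -71.85 dB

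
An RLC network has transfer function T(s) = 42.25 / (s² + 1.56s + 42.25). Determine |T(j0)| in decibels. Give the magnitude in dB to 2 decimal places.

0.00 dB

T(0) = 42.25 / 42.25 = 1
20 log₁₀(1) = 0.000 dB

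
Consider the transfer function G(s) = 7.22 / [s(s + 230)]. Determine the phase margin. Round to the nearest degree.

90 deg

Gain crossover: |G(jω)| = 1 at ω ≈ 0.0314 rad/sec.
∠G(j0.0314) = −90° − arctan(0.0314/230) ≈ -90.01°
PM = 180° + (-90.01°) = 89.99°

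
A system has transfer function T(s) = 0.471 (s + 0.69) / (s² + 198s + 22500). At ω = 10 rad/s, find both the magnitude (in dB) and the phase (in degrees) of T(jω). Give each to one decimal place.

|T| = -73.6 dB, ∠T = 81.0°

|j10 + 0.69| = √(10² + 0.69²) = 10.02
|(j10)² + 198(j10) + 22500| = |22400 + j1980| = 2.249e+04
|T(j10)| = 0.471 × 10.02 / 2.249e+04 = 0.00020995
20 log₁₀(0.00020995) = -73.56 dB
∠(j10 + 0.69) = arctan(10/0.69) = 86.05°
∠[(j10)² + 198(j10) + 22500] = ∠[22400 + j1980] = 5.05°
∠T(j10) = 86.05° − 5.05° = 81.00°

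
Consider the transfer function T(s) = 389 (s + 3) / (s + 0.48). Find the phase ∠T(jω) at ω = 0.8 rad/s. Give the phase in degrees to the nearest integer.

-44°

∠(j0.8 + 3) = arctan(0.8/3) = 14.93°
∠(j0.8 + 0.48) = arctan(0.8/0.48) = 59.04°
∠T(j0.8) = 14.93° − 59.04° = -44.10°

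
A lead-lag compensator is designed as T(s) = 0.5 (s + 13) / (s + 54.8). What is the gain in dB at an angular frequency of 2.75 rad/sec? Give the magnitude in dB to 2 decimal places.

|j2.75 + 13| = √(2.75² + 13²) = 13.29
|j2.75 + 54.8| = √(2.75² + 54.8²) = 54.87
|T(j2.75)| = 0.5 × 13.29 / 54.87 = 0.12109
20 log₁₀(0.12109) = -18.338 dB

-18.34 dB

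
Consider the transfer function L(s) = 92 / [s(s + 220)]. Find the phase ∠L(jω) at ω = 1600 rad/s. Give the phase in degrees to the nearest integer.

∠(j1600 + 220) = arctan(1600/220) = 82.17°
∠(j1600) = 90.00°
∠L(j1600) = − (82.17° + 90.00°) = -172.17°

-172°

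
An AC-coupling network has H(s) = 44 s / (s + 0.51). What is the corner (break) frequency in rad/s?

The single real pole at s = −0.51 gives a corner at ω = 0.51 rad/s.

0.51 rad/s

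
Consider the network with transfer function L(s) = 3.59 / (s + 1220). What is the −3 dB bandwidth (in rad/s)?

1220 rad/s

For a single-pole low-pass, the −3 dB point is at the pole: ω = 1220 rad/s.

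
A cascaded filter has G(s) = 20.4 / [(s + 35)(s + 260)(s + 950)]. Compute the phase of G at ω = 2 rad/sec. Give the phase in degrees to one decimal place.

∠(j2 + 35) = arctan(2/35) = 3.27°
∠(j2 + 260) = arctan(2/260) = 0.44°
∠(j2 + 950) = arctan(2/950) = 0.12°
∠G(j2) = − (3.27° + 0.44° + 0.12°) = -3.83°

-3.8°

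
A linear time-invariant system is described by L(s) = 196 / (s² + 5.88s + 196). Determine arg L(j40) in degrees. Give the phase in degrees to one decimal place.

∠[(j40)² + 5.88(j40) + 196] = ∠[-1404 + j235.2] = 170.49°
∠L(j40) = −170.49° = -170.49°

-170.5°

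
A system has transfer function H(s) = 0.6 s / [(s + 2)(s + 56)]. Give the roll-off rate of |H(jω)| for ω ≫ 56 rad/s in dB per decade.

With 1 zero and 2 poles, the high-frequency asymptotic slope is 20 × (1 − 2) = -20 dB/decade.

-20 dB/decade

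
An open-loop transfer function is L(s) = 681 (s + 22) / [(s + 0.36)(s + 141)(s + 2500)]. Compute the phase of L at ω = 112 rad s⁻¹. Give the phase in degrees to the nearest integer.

∠(j112 + 22) = arctan(112/22) = 78.89°
∠(j112 + 0.36) = arctan(112/0.36) = 89.82°
∠(j112 + 141) = arctan(112/141) = 38.46°
∠(j112 + 2500) = arctan(112/2500) = 2.57°
∠L(j112) = 78.89° − (89.82° + 38.46° + 2.57°) = -51.96°

-52°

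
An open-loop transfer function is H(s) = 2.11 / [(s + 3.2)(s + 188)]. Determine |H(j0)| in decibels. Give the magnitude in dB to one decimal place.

-49.1 dB

H(0) = 2.11 / (3.2 × 188) = 0.0035073
20 log₁₀(0.0035073) = -49.10 dB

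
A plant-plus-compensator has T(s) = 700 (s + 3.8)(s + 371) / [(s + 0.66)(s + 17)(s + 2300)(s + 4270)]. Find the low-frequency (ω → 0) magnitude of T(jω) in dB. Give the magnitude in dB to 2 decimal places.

T(0) = 700 × 3.8 × 371 / (0.66 × 17 × 2300 × 4270) = 0.0089559
20 log₁₀(0.0089559) = -40.958 dB

-40.96 dB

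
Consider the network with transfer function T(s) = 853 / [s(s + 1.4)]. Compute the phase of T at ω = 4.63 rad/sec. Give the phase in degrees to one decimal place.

∠(j4.63 + 1.4) = arctan(4.63/1.4) = 73.18°
∠(j4.63) = 90.00°
∠T(j4.63) = − (73.18° + 90.00°) = -163.18°

-163.2°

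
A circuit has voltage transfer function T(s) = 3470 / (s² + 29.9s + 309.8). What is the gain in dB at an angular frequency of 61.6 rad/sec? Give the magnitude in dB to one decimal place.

-1.1 dB

|(j61.6)² + 29.9(j61.6) + 309.8| = |-3484.8 + j1841.8| = 3942
|T(j61.6)| = 3470 / 3942 = 0.88036
20 log₁₀(0.88036) = -1.11 dB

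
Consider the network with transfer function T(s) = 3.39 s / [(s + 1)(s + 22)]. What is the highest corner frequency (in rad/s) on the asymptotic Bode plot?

22 rad/s

Break frequencies occur at each pole and zero magnitude: 1 rad/s, 22 rad/s.
The highest is 22 rad/s.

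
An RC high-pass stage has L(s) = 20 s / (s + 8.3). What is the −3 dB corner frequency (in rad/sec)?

For a single-pole high-pass, the −3 dB point is at the pole: ω = 8.3 rad/sec.

8.3 rad/sec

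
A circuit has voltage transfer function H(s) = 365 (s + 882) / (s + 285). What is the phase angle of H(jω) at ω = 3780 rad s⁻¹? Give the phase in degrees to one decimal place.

-8.8°

∠(j3780 + 882) = arctan(3780/882) = 76.87°
∠(j3780 + 285) = arctan(3780/285) = 85.69°
∠H(j3780) = 76.87° − 85.69° = -8.82°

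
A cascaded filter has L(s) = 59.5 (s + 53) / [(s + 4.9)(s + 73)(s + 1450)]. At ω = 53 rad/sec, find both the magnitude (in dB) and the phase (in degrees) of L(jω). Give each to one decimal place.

|j53 + 53| = √(53² + 53²) = 74.95
|j53 + 4.9| = √(53² + 4.9²) = 53.23
|j53 + 73| = √(53² + 73²) = 90.21
|j53 + 1450| = √(53² + 1450²) = 1451
|L(j53)| = 59.5 × 74.95 / (53.23 × 90.21 × 1451) = 0.00064013
20 log₁₀(0.00064013) = -63.87 dB
∠(j53 + 53) = arctan(53/53) = 45.00°
∠(j53 + 4.9) = arctan(53/4.9) = 84.72°
∠(j53 + 73) = arctan(53/73) = 35.98°
∠(j53 + 1450) = arctan(53/1450) = 2.09°
∠L(j53) = 45.00° − (84.72° + 35.98° + 2.09°) = -77.79°

|L| = -63.9 dB, ∠L = -77.8°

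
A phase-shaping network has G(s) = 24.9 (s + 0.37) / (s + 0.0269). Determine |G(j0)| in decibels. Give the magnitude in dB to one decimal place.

50.7 dB

G(0) = 24.9 × 0.37 / 0.0269 = 342.49
20 log₁₀(342.49) = 50.69 dB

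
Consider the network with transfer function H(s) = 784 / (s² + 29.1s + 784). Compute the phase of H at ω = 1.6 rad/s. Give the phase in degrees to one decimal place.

-3.4°

∠[(j1.6)² + 29.1(j1.6) + 784] = ∠[781.44 + j46.56] = 3.41°
∠H(j1.6) = −3.41° = -3.41°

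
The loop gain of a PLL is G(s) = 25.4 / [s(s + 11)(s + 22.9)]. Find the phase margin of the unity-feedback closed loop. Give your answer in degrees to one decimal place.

Gain crossover: |G(jω)| = 1 at ω ≈ 0.101 rad/sec.
∠G(j0.101) = −90° − arctan(0.101/11) − arctan(0.101/22.9) ≈ -90.78°
PM = 180° + (-90.78°) = 89.22°

89.2°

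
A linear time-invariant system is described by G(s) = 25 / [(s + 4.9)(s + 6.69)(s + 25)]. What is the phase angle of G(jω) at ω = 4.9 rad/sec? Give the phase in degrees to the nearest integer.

∠(j4.9 + 4.9) = arctan(4.9/4.9) = 45.00°
∠(j4.9 + 6.69) = arctan(4.9/6.69) = 36.22°
∠(j4.9 + 25) = arctan(4.9/25) = 11.09°
∠G(j4.9) = − (45.00° + 36.22° + 11.09°) = -92.31°

-92°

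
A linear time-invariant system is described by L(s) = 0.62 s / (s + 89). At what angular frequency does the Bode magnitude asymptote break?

89 rad/sec

The single real pole at s = −89 gives a corner at ω = 89 rad/sec.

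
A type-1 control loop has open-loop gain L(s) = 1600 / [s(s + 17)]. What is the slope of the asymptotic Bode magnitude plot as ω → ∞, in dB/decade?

-40 dB/decade

With 0 zeros and 2 poles, the high-frequency asymptotic slope is 20 × (0 − 2) = -40 dB/decade.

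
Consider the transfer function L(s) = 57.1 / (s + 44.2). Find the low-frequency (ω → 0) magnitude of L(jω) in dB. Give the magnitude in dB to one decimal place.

L(0) = 57.1 / 44.2 = 1.2919
20 log₁₀(1.2919) = 2.22 dB

2.2 dB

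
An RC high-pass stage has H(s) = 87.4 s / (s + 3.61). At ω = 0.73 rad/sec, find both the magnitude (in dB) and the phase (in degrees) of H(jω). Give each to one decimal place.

|j0.73| = 0.73
|j0.73 + 3.61| = √(0.73² + 3.61²) = 3.683
|H(j0.73)| = 87.4 × 0.73 / 3.683 = 17.323
20 log₁₀(17.323) = 24.77 dB
∠(j0.73) = 90.00°
∠(j0.73 + 3.61) = arctan(0.73/3.61) = 11.43°
∠H(j0.73) = 90.00° − 11.43° = 78.57°

|H| = 24.8 dB, ∠H = 78.6°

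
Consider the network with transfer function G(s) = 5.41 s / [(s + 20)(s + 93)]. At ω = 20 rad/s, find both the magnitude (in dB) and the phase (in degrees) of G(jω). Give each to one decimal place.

|j20| = 20
|j20 + 20| = √(20² + 20²) = 28.28
|j20 + 93| = √(20² + 93²) = 95.13
|G(j20)| = 5.41 × 20 / (28.28 × 95.13) = 0.040214
20 log₁₀(0.040214) = -27.91 dB
∠(j20) = 90.00°
∠(j20 + 20) = arctan(20/20) = 45.00°
∠(j20 + 93) = arctan(20/93) = 12.14°
∠G(j20) = 90.00° − (45.00° + 12.14°) = 32.86°

|G| = -27.9 dB, ∠G = 32.9°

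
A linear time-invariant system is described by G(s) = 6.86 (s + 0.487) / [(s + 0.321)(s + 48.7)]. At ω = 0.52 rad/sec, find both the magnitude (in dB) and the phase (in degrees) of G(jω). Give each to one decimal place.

|j0.52 + 0.487| = √(0.52² + 0.487²) = 0.7124
|j0.52 + 0.321| = √(0.52² + 0.321²) = 0.6111
|j0.52 + 48.7| = √(0.52² + 48.7²) = 48.7
|G(j0.52)| = 6.86 × 0.7124 / (0.6111 × 48.7) = 0.16421
20 log₁₀(0.16421) = -15.69 dB
∠(j0.52 + 0.487) = arctan(0.52/0.487) = 46.88°
∠(j0.52 + 0.321) = arctan(0.52/0.321) = 58.31°
∠(j0.52 + 48.7) = arctan(0.52/48.7) = 0.61°
∠G(j0.52) = 46.88° − (58.31° + 0.61°) = -12.05°

|G| = -15.7 dB, ∠G = -12.0°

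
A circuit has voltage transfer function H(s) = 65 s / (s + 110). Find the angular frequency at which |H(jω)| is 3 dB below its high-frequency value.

For a single-pole high-pass, the −3 dB point is at the pole: ω = 110 rad s⁻¹.

110 rad s⁻¹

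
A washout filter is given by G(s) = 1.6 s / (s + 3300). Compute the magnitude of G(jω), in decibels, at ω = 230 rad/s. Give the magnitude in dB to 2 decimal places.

|j230| = 230
|j230 + 3300| = √(230² + 3300²) = 3308
|G(j230)| = 1.6 × 230 / 3308 = 0.11125
20 log₁₀(0.11125) = -19.074 dB

-19.07 dB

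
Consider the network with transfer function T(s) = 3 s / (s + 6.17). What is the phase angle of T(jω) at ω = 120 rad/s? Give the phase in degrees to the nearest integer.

∠(j120) = 90.00°
∠(j120 + 6.17) = arctan(120/6.17) = 87.06°
∠T(j120) = 90.00° − 87.06° = 2.94°

3 deg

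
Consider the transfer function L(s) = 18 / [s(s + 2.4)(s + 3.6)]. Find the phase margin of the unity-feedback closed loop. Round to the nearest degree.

Gain crossover: |L(jω)| = 1 at ω ≈ 1.59 rad/sec.
∠L(j1.59) = −90° − arctan(1.59/2.4) − arctan(1.59/3.6) ≈ -147.33°
PM = 180° + (-147.33°) = 32.67°

33°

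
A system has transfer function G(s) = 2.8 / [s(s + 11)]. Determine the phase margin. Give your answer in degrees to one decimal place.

88.7°

Gain crossover: |G(jω)| = 1 at ω ≈ 0.254 rad/sec.
∠G(j0.254) = −90° − arctan(0.254/11) ≈ -91.33°
PM = 180° + (-91.33°) = 88.67°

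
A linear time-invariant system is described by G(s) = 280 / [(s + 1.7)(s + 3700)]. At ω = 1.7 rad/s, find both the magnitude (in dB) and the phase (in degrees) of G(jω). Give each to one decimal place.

|G| = -30.0 dB, ∠G = -45.0 deg

|j1.7 + 1.7| = √(1.7² + 1.7²) = 2.404
|j1.7 + 3700| = √(1.7² + 3700²) = 3700
|G(j1.7)| = 280 / (2.404 × 3700) = 0.031477
20 log₁₀(0.031477) = -30.04 dB
∠(j1.7 + 1.7) = arctan(1.7/1.7) = 45.00°
∠(j1.7 + 3700) = arctan(1.7/3700) = 0.03°
∠G(j1.7) = − (45.00° + 0.03°) = -45.03°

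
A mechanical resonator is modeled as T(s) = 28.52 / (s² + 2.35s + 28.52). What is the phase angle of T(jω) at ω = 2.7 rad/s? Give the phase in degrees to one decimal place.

-16.6°

∠[(j2.7)² + 2.35(j2.7) + 28.52] = ∠[21.23 + j6.345] = 16.64°
∠T(j2.7) = −16.64° = -16.64°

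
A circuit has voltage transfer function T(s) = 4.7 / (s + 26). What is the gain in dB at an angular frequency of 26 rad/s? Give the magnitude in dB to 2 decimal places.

|j26 + 26| = √(26² + 26²) = 36.77
|T(j26)| = 4.7 / 36.77 = 0.12782
20 log₁₀(0.12782) = -17.868 dB

-17.87 dB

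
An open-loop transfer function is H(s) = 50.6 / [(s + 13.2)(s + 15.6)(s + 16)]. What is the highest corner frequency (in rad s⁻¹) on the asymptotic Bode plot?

16 rad s⁻¹

Break frequencies occur at each pole and zero magnitude: 13.2 rad s⁻¹, 15.6 rad s⁻¹, 16 rad s⁻¹.
The highest is 16 rad s⁻¹.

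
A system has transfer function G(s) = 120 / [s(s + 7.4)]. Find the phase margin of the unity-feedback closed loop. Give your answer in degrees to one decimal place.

Gain crossover: |G(jω)| = 1 at ω ≈ 9.78 rad/sec.
∠G(j9.78) = −90° − arctan(9.78/7.4) ≈ -142.90°
PM = 180° + (-142.90°) = 37.10°

37.1°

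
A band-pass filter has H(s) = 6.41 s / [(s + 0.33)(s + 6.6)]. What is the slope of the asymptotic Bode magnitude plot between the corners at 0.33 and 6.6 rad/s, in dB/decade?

0 dB/decade

In this band the factors already past their corner are: 1 differentiator zero, pole at 0.33; net slope = 0 dB/decade.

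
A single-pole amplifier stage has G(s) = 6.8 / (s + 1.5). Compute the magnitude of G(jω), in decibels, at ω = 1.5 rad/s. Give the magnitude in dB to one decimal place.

|j1.5 + 1.5| = √(1.5² + 1.5²) = 2.121
|G(j1.5)| = 6.8 / 2.121 = 3.2056
20 log₁₀(3.2056) = 10.12 dB

10.1 dB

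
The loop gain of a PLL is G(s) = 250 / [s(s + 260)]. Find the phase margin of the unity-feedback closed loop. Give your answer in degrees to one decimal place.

Gain crossover: |G(jω)| = 1 at ω ≈ 0.962 rad/sec.
∠G(j0.962) = −90° − arctan(0.962/260) ≈ -90.21°
PM = 180° + (-90.21°) = 89.79°

89.8 deg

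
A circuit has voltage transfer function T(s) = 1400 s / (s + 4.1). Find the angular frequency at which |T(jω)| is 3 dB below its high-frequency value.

4.1 rad/s

For a single-pole high-pass, the −3 dB point is at the pole: ω = 4.1 rad/s.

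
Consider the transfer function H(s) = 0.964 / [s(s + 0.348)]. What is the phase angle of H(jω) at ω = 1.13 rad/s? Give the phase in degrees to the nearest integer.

-163°

∠(j1.13 + 0.348) = arctan(1.13/0.348) = 72.88°
∠(j1.13) = 90.00°
∠H(j1.13) = − (72.88° + 90.00°) = -162.88°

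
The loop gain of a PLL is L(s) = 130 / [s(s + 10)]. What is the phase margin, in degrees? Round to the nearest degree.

Gain crossover: |L(jω)| = 1 at ω ≈ 9.45 rad/s.
∠L(j9.45) = −90° − arctan(9.45/10) ≈ -133.38°
PM = 180° + (-133.38°) = 46.62°

47°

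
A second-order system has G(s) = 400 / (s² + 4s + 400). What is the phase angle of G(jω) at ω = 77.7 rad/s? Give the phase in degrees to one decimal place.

-176.8°

∠[(j77.7)² + 4(j77.7) + 400] = ∠[-5637.3 + j310.8] = 176.84°
∠G(j77.7) = −176.84° = -176.84°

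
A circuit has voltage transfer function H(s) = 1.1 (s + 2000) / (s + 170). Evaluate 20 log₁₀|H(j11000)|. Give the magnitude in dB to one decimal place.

1.0 dB

|j11000 + 2000| = √(11000² + 2000²) = 1.118e+04
|j11000 + 170| = √(11000² + 170²) = 1.1e+04
|H(j11000)| = 1.1 × 1.118e+04 / 1.1e+04 = 1.1179
20 log₁₀(1.1179) = 0.97 dB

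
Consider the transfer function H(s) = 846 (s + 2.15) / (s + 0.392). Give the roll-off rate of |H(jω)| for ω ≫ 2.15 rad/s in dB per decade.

With 1 zero and 1 pole, the high-frequency asymptotic slope is 20 × (1 − 1) = 0 dB/decade.

0 dB/decade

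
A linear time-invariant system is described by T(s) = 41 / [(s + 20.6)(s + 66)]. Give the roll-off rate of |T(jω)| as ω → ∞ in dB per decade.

-40 dB/decade

With 0 zeros and 2 poles, the high-frequency asymptotic slope is 20 × (0 − 2) = -40 dB/decade.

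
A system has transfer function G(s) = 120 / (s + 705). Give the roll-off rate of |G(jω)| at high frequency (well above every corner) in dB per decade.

With 0 zeros and 1 pole, the high-frequency asymptotic slope is 20 × (0 − 1) = -20 dB/decade.

-20 dB/decade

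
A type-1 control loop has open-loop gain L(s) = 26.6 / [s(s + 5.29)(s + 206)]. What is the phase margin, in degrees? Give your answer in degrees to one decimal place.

Gain crossover: |L(jω)| = 1 at ω ≈ 0.0244 rad/s.
∠L(j0.0244) = −90° − arctan(0.0244/5.29) − arctan(0.0244/206) ≈ -90.27°
PM = 180° + (-90.27°) = 89.73°

89.7°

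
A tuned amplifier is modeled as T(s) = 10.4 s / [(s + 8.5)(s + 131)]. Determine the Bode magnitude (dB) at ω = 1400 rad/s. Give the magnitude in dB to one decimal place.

-42.6 dB

|j1400| = 1400
|j1400 + 8.5| = √(1400² + 8.5²) = 1400
|j1400 + 131| = √(1400² + 131²) = 1406
|T(j1400)| = 10.4 × 1400 / (1400 × 1406) = 0.0073961
20 log₁₀(0.0073961) = -42.62 dB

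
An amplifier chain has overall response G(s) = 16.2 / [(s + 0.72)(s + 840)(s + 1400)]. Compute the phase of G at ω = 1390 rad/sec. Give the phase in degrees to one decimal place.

∠(j1390 + 0.72) = arctan(1390/0.72) = 89.97°
∠(j1390 + 840) = arctan(1390/840) = 58.85°
∠(j1390 + 1400) = arctan(1390/1400) = 44.79°
∠G(j1390) = − (89.97° + 58.85° + 44.79°) = -193.62°

-193.6 deg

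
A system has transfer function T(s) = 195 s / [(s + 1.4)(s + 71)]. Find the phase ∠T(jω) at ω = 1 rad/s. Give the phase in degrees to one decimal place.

53.7°

∠(j1) = 90.00°
∠(j1 + 1.4) = arctan(1/1.4) = 35.54°
∠(j1 + 71) = arctan(1/71) = 0.81°
∠T(j1) = 90.00° − (35.54° + 0.81°) = 53.66°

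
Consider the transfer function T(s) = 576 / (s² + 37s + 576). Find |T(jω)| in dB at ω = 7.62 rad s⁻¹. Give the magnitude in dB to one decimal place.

|(j7.62)² + 37(j7.62) + 576| = |517.94 + j281.94| = 589.7
|T(j7.62)| = 576 / 589.7 = 0.97677
20 log₁₀(0.97677) = -0.20 dB

-0.2 dB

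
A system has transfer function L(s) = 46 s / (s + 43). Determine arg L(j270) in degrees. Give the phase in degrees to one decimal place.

∠(j270) = 90.00°
∠(j270 + 43) = arctan(270/43) = 80.95°
∠L(j270) = 90.00° − 80.95° = 9.05°

9.0°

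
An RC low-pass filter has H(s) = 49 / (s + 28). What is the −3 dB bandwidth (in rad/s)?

28 rad/s

For a single-pole low-pass, the −3 dB point is at the pole: ω = 28 rad/s.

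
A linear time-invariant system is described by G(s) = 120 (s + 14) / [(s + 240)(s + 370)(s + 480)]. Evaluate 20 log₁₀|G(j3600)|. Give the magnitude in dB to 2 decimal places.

|j3600 + 14| = √(3600² + 14²) = 3600
|j3600 + 240| = √(3600² + 240²) = 3608
|j3600 + 370| = √(3600² + 370²) = 3619
|j3600 + 480| = √(3600² + 480²) = 3632
|G(j3600)| = 120 × 3600 / (3608 × 3619 × 3632) = 9.1098e-06
20 log₁₀(9.1098e-06) = -100.810 dB

-100.81 dB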